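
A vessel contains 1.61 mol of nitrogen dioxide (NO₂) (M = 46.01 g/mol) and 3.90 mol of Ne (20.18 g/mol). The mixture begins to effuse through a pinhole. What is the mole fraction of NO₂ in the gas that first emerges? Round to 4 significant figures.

The effusion rate of species i is ∝ p_i/√M_i ∝ n_i/√M_i.
So x_NO₂ in the escaping gas = (n_NO₂/√M_NO₂) / Σ(n_i/√M_i)
= (1.61/√46.01) / (1.61/√46.01 + 3.90/√20.18) = 0.2374/(0.2374 + 0.8682) = 0.2147.

0.2147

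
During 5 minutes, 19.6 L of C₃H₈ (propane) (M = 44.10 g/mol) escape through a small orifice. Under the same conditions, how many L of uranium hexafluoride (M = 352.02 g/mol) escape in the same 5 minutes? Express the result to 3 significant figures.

6.94 L

Since effusion rate ∝ 1/√M, rate_UF₆/rate_C₃H₈ = √(M_C₃H₈/M_UF₆) = √(44.10/352.02) = √0.1253 = 0.3539.
So the volume for UF₆ is 19.6 × 0.3539 = 6.94 L.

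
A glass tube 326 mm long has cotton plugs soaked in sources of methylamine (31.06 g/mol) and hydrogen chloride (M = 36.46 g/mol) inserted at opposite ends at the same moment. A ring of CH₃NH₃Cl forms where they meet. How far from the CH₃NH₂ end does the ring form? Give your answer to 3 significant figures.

170 mm

The fronts meet when d_CH₃NH₂ + d_HCl = L with d_CH₃NH₂/d_HCl = √(M_HCl/M_CH₃NH₂) (Graham's law). Here √(M_HCl/M_CH₃NH₂) = √(36.46/31.06) = 1.083.
With d_CH₃NH₂ + d_HCl = 326 mm, d_HCl = 326/(1 + 1.083) = 156.5 mm.
d_CH₃NH₂ = 326 − 156.5 = 170 mm.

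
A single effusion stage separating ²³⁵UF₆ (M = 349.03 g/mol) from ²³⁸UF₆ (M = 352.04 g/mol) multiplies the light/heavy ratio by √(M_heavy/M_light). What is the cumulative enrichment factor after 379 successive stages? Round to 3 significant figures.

5.09

The single-stage factor is √(M_heavy/M_light), so 379 stages give [√(352.04/349.03)]^379 = (352.04/349.03)^(379/2).
= 1.00862^(379/2) = 5.09.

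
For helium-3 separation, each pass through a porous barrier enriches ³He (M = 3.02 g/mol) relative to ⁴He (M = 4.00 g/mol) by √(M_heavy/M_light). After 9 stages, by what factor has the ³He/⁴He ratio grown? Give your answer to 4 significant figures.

3.542

Each stage multiplies the ratio by α = √(4.00/3.02), so after 9 stages the overall factor is α^9 = (4.00/3.02)^(9/2).
= 1.32450^(9/2) = 3.542.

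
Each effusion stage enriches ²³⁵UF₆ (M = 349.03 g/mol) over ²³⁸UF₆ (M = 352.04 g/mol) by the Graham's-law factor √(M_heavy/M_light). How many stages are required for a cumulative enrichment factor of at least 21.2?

With α = √(352.04/349.03) per stage, ln α = ½ ln(1.00862) = 0.004293.
Need α^N ≥ 21.2 ⇒ N ≥ ln(21.2) / ln α = 3.054 / 0.004293 = 711.31.
So at least 712 stages are needed.

712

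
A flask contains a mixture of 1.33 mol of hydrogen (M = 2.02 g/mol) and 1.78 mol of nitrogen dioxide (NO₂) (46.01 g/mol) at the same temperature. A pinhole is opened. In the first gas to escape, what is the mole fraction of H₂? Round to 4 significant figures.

Each component's effusion rate ∝ (its partial pressure)·(1/√M) ∝ n_i/√M_i.
Mole fraction of H₂ in the effusate = (n_H₂/√M_H₂) / (n_H₂/√M_H₂ + n_NO₂/√M_NO₂)
= (1.33/√2.02) / (1.33/√2.02 + 1.78/√46.01) = 0.9358/(0.9358 + 0.2624) = 0.7810.

0.7810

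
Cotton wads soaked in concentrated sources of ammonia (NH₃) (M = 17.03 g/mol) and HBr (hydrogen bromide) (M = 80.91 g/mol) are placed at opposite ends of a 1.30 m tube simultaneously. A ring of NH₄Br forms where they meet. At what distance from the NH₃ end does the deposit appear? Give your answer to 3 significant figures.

0.891 m

The fronts meet when d_NH₃ + d_HBr = L with d_NH₃/d_HBr = √(M_HBr/M_NH₃) (Graham's law). Here √(M_HBr/M_NH₃) = √(80.91/17.03) = 2.180.
With d_NH₃ + d_HBr = 1.30 m, d_HBr = 1.30/(1 + 2.180) = 0.4088 m.
d_NH₃ = 1.30 − 0.4088 = 0.891 m.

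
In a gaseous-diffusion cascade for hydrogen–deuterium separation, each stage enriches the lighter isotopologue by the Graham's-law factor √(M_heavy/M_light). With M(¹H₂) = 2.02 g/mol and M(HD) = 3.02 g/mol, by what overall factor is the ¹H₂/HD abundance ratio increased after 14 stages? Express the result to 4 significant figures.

Overall factor = α^14 with α = √(3.02/2.02), i.e. (3.02/2.02)^(14/2).
= 1.49505^7 = 16.70.

16.70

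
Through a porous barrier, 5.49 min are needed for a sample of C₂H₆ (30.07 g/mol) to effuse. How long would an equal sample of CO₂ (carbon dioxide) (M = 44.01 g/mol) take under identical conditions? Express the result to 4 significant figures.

6.642 min

From Graham's law, t_CO₂/t_C₂H₆ = √(M_CO₂/M_C₂H₆) = √(44.01/30.07) = √1.464 = 1.210.
So the time for CO₂ is 5.49 × 1.210 = 6.642 min.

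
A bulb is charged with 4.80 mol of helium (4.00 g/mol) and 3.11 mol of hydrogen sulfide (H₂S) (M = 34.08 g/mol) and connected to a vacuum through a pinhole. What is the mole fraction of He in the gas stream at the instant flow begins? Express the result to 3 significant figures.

0.818

Effusion rate of each component ∝ n_i/√M_i (partial pressure × 1/√M).
So x_He in the escaping gas = (n_He/√M_He) / Σ(n_i/√M_i)
= (4.80/√4.00) / (4.80/√4.00 + 3.11/√34.08) = 2.400/(2.400 + 0.5327) = 0.818.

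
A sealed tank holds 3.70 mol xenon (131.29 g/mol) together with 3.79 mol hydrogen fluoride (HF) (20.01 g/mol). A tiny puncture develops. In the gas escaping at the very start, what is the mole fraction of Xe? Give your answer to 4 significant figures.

0.2760

Effusion rate of each component ∝ n_i/√M_i (partial pressure × 1/√M).
So x_Xe in the escaping gas = (n_Xe/√M_Xe) / Σ(n_i/√M_i)
= (3.70/√131.29) / (3.70/√131.29 + 3.79/√20.01) = 0.3229/(0.3229 + 0.8473) = 0.2760.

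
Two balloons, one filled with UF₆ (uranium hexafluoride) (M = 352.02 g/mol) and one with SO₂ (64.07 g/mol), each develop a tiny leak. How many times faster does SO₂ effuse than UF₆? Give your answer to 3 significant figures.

2.34

Since effusion rate ∝ 1/√M, rate_SO₂/rate_UF₆ = √(M_UF₆/M_SO₂) = √(352.02/64.07) = √5.494 = 2.34.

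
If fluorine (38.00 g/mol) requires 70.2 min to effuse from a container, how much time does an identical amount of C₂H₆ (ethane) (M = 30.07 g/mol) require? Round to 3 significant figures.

62.4 min

Using Graham's law: t_C₂H₆/t_F₂ = √(M_C₂H₆/M_F₂) = √(30.07/38.00) = √0.7913 = 0.8896.
So the time for C₂H₆ is 70.2 × 0.8896 = 62.4 min.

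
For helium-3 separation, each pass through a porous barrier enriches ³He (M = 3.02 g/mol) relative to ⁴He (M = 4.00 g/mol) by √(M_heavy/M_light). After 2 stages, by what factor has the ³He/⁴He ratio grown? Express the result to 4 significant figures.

1.325

The single-stage factor is √(M_heavy/M_light), so 2 stages give [√(4.00/3.02)]^2 = (4.00/3.02)^(2/2).
= 1.32450^1 = 1.325.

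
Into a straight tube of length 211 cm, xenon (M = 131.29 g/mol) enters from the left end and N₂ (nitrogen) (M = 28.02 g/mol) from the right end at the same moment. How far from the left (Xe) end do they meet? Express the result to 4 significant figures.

66.67 cm

Distances travelled in equal time are proportional to diffusion rates, so d_Xe/d_N₂ = √(M_N₂/M_Xe) = √(28.02/131.29) = 0.4620.
With d_Xe + d_N₂ = 211 cm, d_N₂ = 211/(1 + 0.4620) = 144.3 cm.
d_Xe = 211 − 144.3 = 66.67 cm.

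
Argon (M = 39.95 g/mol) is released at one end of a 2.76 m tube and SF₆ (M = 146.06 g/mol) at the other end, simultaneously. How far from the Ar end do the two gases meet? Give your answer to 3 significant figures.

Graham's law gives d_Ar/d_SF₆ = rate_Ar/rate_SF₆ = √(M_SF₆/M_Ar) = √(146.06/39.95) = 1.912.
With d_Ar + d_SF₆ = 2.76 m, d_SF₆ = 2.76/(1 + 1.912) = 0.9478 m.
d_Ar = 2.76 − 0.9478 = 1.81 m.

1.81 m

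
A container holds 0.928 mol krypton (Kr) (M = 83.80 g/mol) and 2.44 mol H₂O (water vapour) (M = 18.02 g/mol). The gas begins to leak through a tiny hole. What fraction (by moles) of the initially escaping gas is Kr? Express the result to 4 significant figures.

Rate_i ∝ x_i/√M_i (Graham's law weighted by mole fraction), so the effusate composition follows n_i/√M_i.
Mole fraction of Kr in the effusate = (n_Kr/√M_Kr) / (n_Kr/√M_Kr + n_H₂O/√M_H₂O)
= (0.928/√83.80) / (0.928/√83.80 + 2.44/√18.02) = 0.1014/(0.1014 + 0.5748) = 0.1499.

0.1499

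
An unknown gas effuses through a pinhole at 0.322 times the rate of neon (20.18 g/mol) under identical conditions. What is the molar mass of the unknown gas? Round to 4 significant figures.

194.6 g/mol

Graham's law gives rate_X/rate_Ne = √(M_Ne/M_X).
0.322 = √(20.18/M_X)
M_X = 20.18 / 0.322² = 20.18 / 0.1037 = 194.6 g/mol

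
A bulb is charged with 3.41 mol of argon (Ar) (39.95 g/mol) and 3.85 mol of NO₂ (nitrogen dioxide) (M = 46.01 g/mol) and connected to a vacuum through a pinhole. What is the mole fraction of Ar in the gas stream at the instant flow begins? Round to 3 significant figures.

Each component's effusion rate ∝ (its partial pressure)·(1/√M) ∝ n_i/√M_i.
Mole fraction of Ar in the effusate = (n_Ar/√M_Ar) / (n_Ar/√M_Ar + n_NO₂/√M_NO₂)
= (3.41/√39.95) / (3.41/√39.95 + 3.85/√46.01) = 0.5395/(0.5395 + 0.5676) = 0.487.

0.487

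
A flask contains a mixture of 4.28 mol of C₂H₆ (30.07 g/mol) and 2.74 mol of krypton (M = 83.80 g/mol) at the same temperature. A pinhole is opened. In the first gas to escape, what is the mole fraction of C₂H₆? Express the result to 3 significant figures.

0.723

Effusion rate of each component ∝ n_i/√M_i (partial pressure × 1/√M).
Mole fraction of C₂H₆ in the effusate = (n_C₂H₆/√M_C₂H₆) / (n_C₂H₆/√M_C₂H₆ + n_Kr/√M_Kr)
= (4.28/√30.07) / (4.28/√30.07 + 2.74/√83.80) = 0.7805/(0.7805 + 0.2993) = 0.723.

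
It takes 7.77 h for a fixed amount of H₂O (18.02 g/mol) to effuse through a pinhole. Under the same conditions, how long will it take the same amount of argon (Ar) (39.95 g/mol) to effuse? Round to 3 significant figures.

11.6 h

By Graham's law, t_Ar/t_H₂O = √(M_Ar/M_H₂O) = √(39.95/18.02) = √2.217 = 1.489.
So the time for Ar is 7.77 × 1.489 = 11.6 h.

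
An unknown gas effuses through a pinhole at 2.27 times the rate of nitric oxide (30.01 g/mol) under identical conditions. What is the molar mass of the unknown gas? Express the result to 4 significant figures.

5.824 g/mol

From Graham's law, rate_X/rate_NO = √(M_NO/M_X).
2.27 = √(30.01/M_X)
M_X = 30.01 / 2.27² = 30.01 / 5.153 = 5.824 g/mol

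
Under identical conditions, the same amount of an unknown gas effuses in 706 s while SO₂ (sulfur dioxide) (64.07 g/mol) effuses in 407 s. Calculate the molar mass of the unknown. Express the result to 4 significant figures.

From Graham's law, t_X/t_SO₂ = √(M_X/M_SO₂).
706/407 = 1.735 = √(M_X/64.07)
M_X = 64.07 × 1.735² = 64.07 × 3.009 = 192.8 g/mol

192.8 g/mol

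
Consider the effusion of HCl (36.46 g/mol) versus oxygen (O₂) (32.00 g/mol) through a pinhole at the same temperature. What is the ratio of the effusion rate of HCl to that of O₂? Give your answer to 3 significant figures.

From Graham's law, rate_HCl/rate_O₂ = √(M_O₂/M_HCl) = √(32.00/36.46) = √0.8777 = 0.937.

0.937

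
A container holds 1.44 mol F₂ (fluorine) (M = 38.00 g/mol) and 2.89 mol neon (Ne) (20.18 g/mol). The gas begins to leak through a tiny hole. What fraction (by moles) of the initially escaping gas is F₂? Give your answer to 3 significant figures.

0.266

The effusion rate of species i is ∝ p_i/√M_i ∝ n_i/√M_i.
So x_F₂ in the escaping gas = (n_F₂/√M_F₂) / Σ(n_i/√M_i)
= (1.44/√38.00) / (1.44/√38.00 + 2.89/√20.18) = 0.2336/(0.2336 + 0.6433) = 0.266.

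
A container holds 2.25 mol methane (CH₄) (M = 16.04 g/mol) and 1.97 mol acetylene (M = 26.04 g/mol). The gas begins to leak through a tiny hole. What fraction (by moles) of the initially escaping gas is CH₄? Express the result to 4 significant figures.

Rate_i ∝ x_i/√M_i (Graham's law weighted by mole fraction), so the effusate composition follows n_i/√M_i.
So x_CH₄ in the escaping gas = (n_CH₄/√M_CH₄) / Σ(n_i/√M_i)
= (2.25/√16.04) / (2.25/√16.04 + 1.97/√26.04) = 0.5618/(0.5618 + 0.3861) = 0.5927.

0.5927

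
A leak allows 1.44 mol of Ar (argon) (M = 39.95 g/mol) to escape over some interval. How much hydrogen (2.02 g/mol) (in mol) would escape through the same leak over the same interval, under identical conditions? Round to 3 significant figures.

6.40 mol

Since effusion rate ∝ 1/√M, rate_H₂/rate_Ar = √(M_Ar/M_H₂) = √(39.95/2.02) = √19.78 = 4.447.
So the amount for H₂ is 1.44 × 4.447 = 6.40 mol.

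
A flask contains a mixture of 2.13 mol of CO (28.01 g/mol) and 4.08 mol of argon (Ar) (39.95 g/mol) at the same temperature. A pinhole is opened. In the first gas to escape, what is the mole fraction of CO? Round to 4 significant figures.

0.3840

Rate_i ∝ x_i/√M_i (Graham's law weighted by mole fraction), so the effusate composition follows n_i/√M_i.
Mole fraction of CO in the effusate = (n_CO/√M_CO) / (n_CO/√M_CO + n_Ar/√M_Ar)
= (2.13/√28.01) / (2.13/√28.01 + 4.08/√39.95) = 0.4025/(0.4025 + 0.6455) = 0.3840.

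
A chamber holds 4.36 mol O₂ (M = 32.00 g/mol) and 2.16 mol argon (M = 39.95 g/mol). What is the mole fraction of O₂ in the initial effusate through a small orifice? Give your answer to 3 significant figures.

The effusion rate of species i is ∝ p_i/√M_i ∝ n_i/√M_i.
So x_O₂ in the escaping gas = (n_O₂/√M_O₂) / Σ(n_i/√M_i)
= (4.36/√32.00) / (4.36/√32.00 + 2.16/√39.95) = 0.7707/(0.7707 + 0.3417) = 0.693.

0.693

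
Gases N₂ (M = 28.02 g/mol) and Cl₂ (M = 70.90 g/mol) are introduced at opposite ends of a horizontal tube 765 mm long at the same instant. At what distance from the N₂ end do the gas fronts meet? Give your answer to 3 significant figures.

Graham's law gives d_N₂/d_Cl₂ = rate_N₂/rate_Cl₂ = √(M_Cl₂/M_N₂) = √(70.90/28.02) = 1.591.
With d_N₂ + d_Cl₂ = 765 mm, d_Cl₂ = 765/(1 + 1.591) = 295.3 mm.
d_N₂ = 765 − 295.3 = 470 mm.

470 mm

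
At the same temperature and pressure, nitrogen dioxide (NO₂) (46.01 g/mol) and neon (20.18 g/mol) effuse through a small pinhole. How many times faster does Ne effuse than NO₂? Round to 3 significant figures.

1.51

Since effusion rate ∝ 1/√M, rate_Ne/rate_NO₂ = √(M_NO₂/M_Ne) = √(46.01/20.18) = √2.280 = 1.51.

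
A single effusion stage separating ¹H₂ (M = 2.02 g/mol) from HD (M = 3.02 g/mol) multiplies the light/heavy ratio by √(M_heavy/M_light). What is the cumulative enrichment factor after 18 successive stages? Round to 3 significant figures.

Overall factor = α^18 with α = √(3.02/2.02), i.e. (3.02/2.02)^(18/2).
= 1.49505^9 = 37.3.

37.3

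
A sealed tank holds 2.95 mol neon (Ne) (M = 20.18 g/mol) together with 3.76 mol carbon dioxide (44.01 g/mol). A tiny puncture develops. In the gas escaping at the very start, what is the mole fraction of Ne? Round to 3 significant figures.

Each component's effusion rate ∝ (its partial pressure)·(1/√M) ∝ n_i/√M_i.
So x_Ne in the escaping gas = (n_Ne/√M_Ne) / Σ(n_i/√M_i)
= (2.95/√20.18) / (2.95/√20.18 + 3.76/√44.01) = 0.6567/(0.6567 + 0.5668) = 0.537.

0.537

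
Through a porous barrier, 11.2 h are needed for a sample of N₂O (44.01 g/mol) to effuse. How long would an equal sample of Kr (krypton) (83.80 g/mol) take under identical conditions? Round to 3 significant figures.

15.5 h

By Graham's law, t_Kr/t_N₂O = √(M_Kr/M_N₂O) = √(83.80/44.01) = √1.904 = 1.380.
So the time for Kr is 11.2 × 1.380 = 15.5 h.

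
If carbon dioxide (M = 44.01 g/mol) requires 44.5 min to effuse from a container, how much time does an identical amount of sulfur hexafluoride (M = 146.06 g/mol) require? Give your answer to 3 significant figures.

Using Graham's law: t_SF₆/t_CO₂ = √(M_SF₆/M_CO₂) = √(146.06/44.01) = √3.319 = 1.822.
So the time for SF₆ is 44.5 × 1.822 = 81.1 min.

81.1 min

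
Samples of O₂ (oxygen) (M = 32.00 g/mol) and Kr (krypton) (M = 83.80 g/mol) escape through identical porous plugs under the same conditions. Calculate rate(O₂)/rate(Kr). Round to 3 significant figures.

Since effusion rate ∝ 1/√M, rate_O₂/rate_Kr = √(M_Kr/M_O₂) = √(83.80/32.00) = √2.619 = 1.62.

1.62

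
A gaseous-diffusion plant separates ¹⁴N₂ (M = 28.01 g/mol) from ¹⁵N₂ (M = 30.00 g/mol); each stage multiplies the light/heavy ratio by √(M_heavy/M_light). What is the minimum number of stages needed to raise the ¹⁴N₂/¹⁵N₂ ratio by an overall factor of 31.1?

101

With α = √(30.00/28.01) per stage, ln α = ½ ln(1.07105) = 0.03432.
Need α^N ≥ 31.1 ⇒ N ≥ ln(31.1) / ln α = 3.437 / 0.03432 = 100.16.
So at least 101 stages are needed.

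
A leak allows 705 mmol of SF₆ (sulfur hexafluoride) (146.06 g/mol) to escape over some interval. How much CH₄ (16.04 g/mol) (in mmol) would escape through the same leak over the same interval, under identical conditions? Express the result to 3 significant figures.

2130 mmol

By Graham's law, rate_CH₄/rate_SF₆ = √(M_SF₆/M_CH₄) = √(146.06/16.04) = √9.106 = 3.018.
So the amount for CH₄ is 705 × 3.018 = 2130 mmol.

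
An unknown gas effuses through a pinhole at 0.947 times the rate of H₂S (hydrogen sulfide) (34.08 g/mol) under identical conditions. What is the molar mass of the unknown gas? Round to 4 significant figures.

From Graham's law, rate_X/rate_H₂S = √(M_H₂S/M_X).
0.947 = √(34.08/M_X)
M_X = 34.08 / 0.947² = 34.08 / 0.8968 = 38.00 g/mol

38.00 g/mol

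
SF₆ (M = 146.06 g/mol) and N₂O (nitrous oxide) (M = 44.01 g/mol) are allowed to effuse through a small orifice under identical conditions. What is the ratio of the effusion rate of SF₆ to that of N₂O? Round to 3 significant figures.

0.549

Graham's law gives rate_SF₆/rate_N₂O = √(M_N₂O/M_SF₆) = √(44.01/146.06) = √0.3013 = 0.549.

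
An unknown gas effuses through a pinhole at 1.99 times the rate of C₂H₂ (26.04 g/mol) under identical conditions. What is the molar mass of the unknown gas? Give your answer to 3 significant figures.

From Graham's law, rate_X/rate_C₂H₂ = √(M_C₂H₂/M_X).
1.99 = √(26.04/M_X)
M_X = 26.04 / 1.99² = 26.04 / 3.960 = 6.58 g/mol

6.58 g/mol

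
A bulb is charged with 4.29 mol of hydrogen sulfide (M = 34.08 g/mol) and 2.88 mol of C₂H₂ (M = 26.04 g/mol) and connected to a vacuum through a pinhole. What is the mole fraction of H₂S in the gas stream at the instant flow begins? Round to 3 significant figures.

0.566

The effusion rate of species i is ∝ p_i/√M_i ∝ n_i/√M_i.
So x_H₂S in the escaping gas = (n_H₂S/√M_H₂S) / Σ(n_i/√M_i)
= (4.29/√34.08) / (4.29/√34.08 + 2.88/√26.04) = 0.7349/(0.7349 + 0.5644) = 0.566.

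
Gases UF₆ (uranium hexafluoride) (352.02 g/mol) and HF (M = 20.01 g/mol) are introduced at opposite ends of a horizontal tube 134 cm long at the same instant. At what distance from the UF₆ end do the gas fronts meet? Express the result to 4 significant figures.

In equal time, each gas travels a distance ∝ its rate ∝ 1/√M, so d_UF₆/d_HF = √(M_HF/M_UF₆) = √(20.01/352.02) = 0.2384.
With d_UF₆ + d_HF = 134 cm, d_HF = 134/(1 + 0.2384) = 108.2 cm.
d_UF₆ = 134 − 108.2 = 25.80 cm.

25.80 cm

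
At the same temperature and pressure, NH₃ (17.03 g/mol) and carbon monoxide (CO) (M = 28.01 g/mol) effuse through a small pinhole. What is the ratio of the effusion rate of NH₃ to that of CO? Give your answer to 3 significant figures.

Graham's law gives rate_NH₃/rate_CO = √(M_CO/M_NH₃) = √(28.01/17.03) = √1.645 = 1.28.

1.28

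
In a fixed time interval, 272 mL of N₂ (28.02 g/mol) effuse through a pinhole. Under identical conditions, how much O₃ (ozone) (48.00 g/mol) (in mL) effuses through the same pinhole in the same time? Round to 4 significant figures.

207.8 mL

By Graham's law, rate_O₃/rate_N₂ = √(M_N₂/M_O₃) = √(28.02/48.00) = √0.5837 = 0.7640.
So the volume for O₃ is 272 × 0.7640 = 207.8 mL.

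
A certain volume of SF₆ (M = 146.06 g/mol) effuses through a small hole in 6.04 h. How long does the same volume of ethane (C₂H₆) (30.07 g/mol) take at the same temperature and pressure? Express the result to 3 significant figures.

By Graham's law, t_C₂H₆/t_SF₆ = √(M_C₂H₆/M_SF₆) = √(30.07/146.06) = √0.2059 = 0.4537.
So the time for C₂H₆ is 6.04 × 0.4537 = 2.74 h.

2.74 h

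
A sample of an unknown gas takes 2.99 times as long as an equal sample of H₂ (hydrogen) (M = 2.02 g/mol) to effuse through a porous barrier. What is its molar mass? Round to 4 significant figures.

18.06 g/mol

Since effusion rate ∝ 1/√M, t_X/t_H₂ = √(M_X/M_H₂).
2.99 = √(M_X/2.02)
M_X = 2.02 × 2.99² = 2.02 × 8.940 = 18.06 g/mol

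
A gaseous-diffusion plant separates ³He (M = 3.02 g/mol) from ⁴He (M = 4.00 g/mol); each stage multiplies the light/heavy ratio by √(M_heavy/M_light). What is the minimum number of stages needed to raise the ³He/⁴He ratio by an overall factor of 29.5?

25

With α = √(4.00/3.02) per stage, ln α = ½ ln(1.32450) = 0.1405.
Need α^N ≥ 29.5 ⇒ N ≥ ln(29.5) / ln α = 3.384 / 0.1405 = 24.08.
Minimum whole number of stages: N = 25.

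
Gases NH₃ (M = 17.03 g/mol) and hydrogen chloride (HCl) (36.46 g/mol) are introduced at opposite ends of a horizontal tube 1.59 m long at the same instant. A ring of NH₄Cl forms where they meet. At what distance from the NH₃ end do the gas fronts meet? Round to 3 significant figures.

0.944 m

The fronts meet when d_NH₃ + d_HCl = L with d_NH₃/d_HCl = √(M_HCl/M_NH₃) (Graham's law). Here √(M_HCl/M_NH₃) = √(36.46/17.03) = 1.463.
With d_NH₃ + d_HCl = 1.59 m, d_HCl = 1.59/(1 + 1.463) = 0.6455 m.
d_NH₃ = 1.59 − 0.6455 = 0.944 m.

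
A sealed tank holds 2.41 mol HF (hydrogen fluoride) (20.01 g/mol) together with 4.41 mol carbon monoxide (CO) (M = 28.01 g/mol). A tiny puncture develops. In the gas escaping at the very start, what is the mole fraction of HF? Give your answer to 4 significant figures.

0.3927

Each component's effusion rate ∝ (its partial pressure)·(1/√M) ∝ n_i/√M_i.
So x_HF in the escaping gas = (n_HF/√M_HF) / Σ(n_i/√M_i)
= (2.41/√20.01) / (2.41/√20.01 + 4.41/√28.01) = 0.5388/(0.5388 + 0.8333) = 0.3927.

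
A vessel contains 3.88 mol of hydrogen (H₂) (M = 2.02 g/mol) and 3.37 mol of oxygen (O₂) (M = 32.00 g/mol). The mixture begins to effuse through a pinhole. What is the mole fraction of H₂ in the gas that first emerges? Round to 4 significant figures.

0.8209

Rate_i ∝ x_i/√M_i (Graham's law weighted by mole fraction), so the effusate composition follows n_i/√M_i.
Mole fraction of H₂ in the effusate = (n_H₂/√M_H₂) / (n_H₂/√M_H₂ + n_O₂/√M_O₂)
= (3.88/√2.02) / (3.88/√2.02 + 3.37/√32.00) = 2.730/(2.730 + 0.5957) = 0.8209.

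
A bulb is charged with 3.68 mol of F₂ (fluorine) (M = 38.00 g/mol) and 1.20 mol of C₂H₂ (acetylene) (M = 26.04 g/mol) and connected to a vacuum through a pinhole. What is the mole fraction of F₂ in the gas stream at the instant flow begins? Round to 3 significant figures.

0.717

Effusion rate of each component ∝ n_i/√M_i (partial pressure × 1/√M).
So x_F₂ in the escaping gas = (n_F₂/√M_F₂) / Σ(n_i/√M_i)
= (3.68/√38.00) / (3.68/√38.00 + 1.20/√26.04) = 0.5970/(0.5970 + 0.2352) = 0.717.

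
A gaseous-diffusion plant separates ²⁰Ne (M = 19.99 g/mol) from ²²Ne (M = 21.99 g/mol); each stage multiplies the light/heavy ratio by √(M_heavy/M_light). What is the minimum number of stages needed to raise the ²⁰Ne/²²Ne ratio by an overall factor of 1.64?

11

Per stage α = (21.99/19.99)^(1/2) = 1.10005^0.5, giving ln α = 0.04768.
Need α^N ≥ 1.64 ⇒ N ≥ ln(1.64) / ln α = 0.4947 / 0.04768 = 10.38.
So at least 11 stages are needed.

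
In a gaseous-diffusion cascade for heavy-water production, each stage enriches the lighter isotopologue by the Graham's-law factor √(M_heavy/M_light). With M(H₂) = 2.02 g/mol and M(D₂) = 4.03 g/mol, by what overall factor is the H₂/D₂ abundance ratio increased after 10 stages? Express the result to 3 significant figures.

31.6

Overall factor = α^10 with α = √(4.03/2.02), i.e. (4.03/2.02)^(10/2).
= 1.99505^5 = 31.6.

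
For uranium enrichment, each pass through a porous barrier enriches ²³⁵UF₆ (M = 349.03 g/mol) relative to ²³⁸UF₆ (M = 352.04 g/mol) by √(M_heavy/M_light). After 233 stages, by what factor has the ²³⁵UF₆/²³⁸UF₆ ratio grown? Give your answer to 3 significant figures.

2.72

The single-stage factor is √(M_heavy/M_light), so 233 stages give [√(352.04/349.03)]^233 = (352.04/349.03)^(233/2).
= 1.00862^(233/2) = 2.72.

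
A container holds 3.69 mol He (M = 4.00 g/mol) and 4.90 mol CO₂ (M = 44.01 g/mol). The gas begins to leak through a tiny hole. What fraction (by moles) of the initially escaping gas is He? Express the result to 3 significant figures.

0.714

Effusion rate of each component ∝ n_i/√M_i (partial pressure × 1/√M).
So x_He in the escaping gas = (n_He/√M_He) / Σ(n_i/√M_i)
= (3.69/√4.00) / (3.69/√4.00 + 4.90/√44.01) = 1.845/(1.845 + 0.7386) = 0.714.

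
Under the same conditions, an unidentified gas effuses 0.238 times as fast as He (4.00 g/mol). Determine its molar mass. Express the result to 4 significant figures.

70.62 g/mol

Graham's law gives rate_X/rate_He = √(M_He/M_X).
0.238 = √(4.00/M_X)
M_X = 4.00 / 0.238² = 4.00 / 0.05664 = 70.62 g/mol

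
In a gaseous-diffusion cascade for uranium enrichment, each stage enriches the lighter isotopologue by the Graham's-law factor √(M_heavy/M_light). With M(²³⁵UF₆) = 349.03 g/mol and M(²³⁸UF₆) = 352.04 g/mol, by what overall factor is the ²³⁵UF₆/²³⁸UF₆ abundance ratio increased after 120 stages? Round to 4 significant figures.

1.674

After 120 stages the ratio has grown by (√(352.04/349.03))^120 = (352.04/349.03)^(120/2).
= 1.00862^60 = 1.674.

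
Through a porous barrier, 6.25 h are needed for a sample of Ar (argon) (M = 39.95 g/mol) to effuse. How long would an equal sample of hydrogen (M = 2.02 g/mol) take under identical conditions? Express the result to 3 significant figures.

1.41 h

Graham's law gives t_H₂/t_Ar = √(M_H₂/M_Ar) = √(2.02/39.95) = √0.05056 = 0.2249.
So the time for H₂ is 6.25 × 0.2249 = 1.41 h.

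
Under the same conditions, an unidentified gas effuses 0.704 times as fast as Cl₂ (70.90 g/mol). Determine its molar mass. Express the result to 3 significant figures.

143 g/mol

By Graham's law, rate_X/rate_Cl₂ = √(M_Cl₂/M_X).
0.704 = √(70.90/M_X)
M_X = 70.90 / 0.704² = 70.90 / 0.4956 = 143 g/mol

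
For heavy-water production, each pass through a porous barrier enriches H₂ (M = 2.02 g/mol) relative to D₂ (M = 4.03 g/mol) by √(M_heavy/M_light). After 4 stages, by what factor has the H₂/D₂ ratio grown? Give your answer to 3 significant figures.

After 4 stages the ratio has grown by (√(4.03/2.02))^4 = (4.03/2.02)^(4/2).
= 1.99505^2 = 3.98.

3.98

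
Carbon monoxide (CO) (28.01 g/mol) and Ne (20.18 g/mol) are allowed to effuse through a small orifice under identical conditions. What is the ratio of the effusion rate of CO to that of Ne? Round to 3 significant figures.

Since effusion rate ∝ 1/√M, rate_CO/rate_Ne = √(M_Ne/M_CO) = √(20.18/28.01) = √0.7205 = 0.849.

0.849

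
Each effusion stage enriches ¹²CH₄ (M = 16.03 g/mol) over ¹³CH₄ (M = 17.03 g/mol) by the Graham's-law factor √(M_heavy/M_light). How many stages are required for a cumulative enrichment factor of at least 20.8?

101

Single-stage factor α = √(17.03/16.03), so ln α = ½ ln(1.06238) = 0.03026.
Need α^N ≥ 20.8 ⇒ N ≥ ln(20.8) / ln α = 3.035 / 0.03026 = 100.30.
Minimum whole number of stages: N = 101.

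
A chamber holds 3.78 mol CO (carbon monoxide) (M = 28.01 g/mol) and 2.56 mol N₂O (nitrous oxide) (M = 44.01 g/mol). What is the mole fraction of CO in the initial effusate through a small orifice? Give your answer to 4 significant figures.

0.6492

Each component's effusion rate ∝ (its partial pressure)·(1/√M) ∝ n_i/√M_i.
x_CO(eff) = (n_CO/√M_CO) / (n_CO/√M_CO + n_N₂O/√M_N₂O)
= (3.78/√28.01) / (3.78/√28.01 + 2.56/√44.01) = 0.7142/(0.7142 + 0.3859) = 0.6492.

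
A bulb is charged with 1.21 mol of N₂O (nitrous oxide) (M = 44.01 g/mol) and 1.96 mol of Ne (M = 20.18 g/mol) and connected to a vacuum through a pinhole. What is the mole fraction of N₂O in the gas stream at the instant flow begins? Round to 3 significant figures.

0.295

The effusion rate of species i is ∝ p_i/√M_i ∝ n_i/√M_i.
Mole fraction of N₂O in the effusate = (n_N₂O/√M_N₂O) / (n_N₂O/√M_N₂O + n_Ne/√M_Ne)
= (1.21/√44.01) / (1.21/√44.01 + 1.96/√20.18) = 0.1824/(0.1824 + 0.4363) = 0.295.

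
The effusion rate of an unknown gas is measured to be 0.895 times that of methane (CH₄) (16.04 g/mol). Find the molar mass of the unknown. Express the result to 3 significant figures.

20.0 g/mol

Since effusion rate ∝ 1/√M, rate_X/rate_CH₄ = √(M_CH₄/M_X).
0.895 = √(16.04/M_X)
M_X = 16.04 / 0.895² = 16.04 / 0.8010 = 20.0 g/mol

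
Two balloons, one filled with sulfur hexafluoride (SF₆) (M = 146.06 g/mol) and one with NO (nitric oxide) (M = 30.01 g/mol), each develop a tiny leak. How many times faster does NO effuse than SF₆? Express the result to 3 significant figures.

2.21

Since effusion rate ∝ 1/√M, rate_NO/rate_SF₆ = √(M_SF₆/M_NO) = √(146.06/30.01) = √4.867 = 2.21.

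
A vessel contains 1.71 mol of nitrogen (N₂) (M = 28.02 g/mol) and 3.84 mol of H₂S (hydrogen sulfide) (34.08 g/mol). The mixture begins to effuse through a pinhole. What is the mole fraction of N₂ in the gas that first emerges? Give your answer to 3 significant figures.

Each component's effusion rate ∝ (its partial pressure)·(1/√M) ∝ n_i/√M_i.
Mole fraction of N₂ in the effusate = (n_N₂/√M_N₂) / (n_N₂/√M_N₂ + n_H₂S/√M_H₂S)
= (1.71/√28.02) / (1.71/√28.02 + 3.84/√34.08) = 0.3230/(0.3230 + 0.6578) = 0.329.

0.329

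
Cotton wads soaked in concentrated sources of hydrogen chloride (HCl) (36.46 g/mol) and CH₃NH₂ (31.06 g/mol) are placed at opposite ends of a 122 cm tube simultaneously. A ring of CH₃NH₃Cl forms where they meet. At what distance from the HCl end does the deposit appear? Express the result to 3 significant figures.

In equal time, each gas travels a distance ∝ its rate ∝ 1/√M, so d_HCl/d_CH₃NH₂ = √(M_CH₃NH₂/M_HCl) = √(31.06/36.46) = 0.9230.
With d_HCl + d_CH₃NH₂ = 122 cm, d_CH₃NH₂ = 122/(1 + 0.9230) = 63.44 cm.
d_HCl = 122 − 63.44 = 58.6 cm.

58.6 cm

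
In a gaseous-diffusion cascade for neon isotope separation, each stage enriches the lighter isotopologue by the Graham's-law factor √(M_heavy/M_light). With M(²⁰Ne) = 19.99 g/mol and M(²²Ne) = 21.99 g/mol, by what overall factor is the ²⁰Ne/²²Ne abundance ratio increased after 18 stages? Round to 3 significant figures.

Overall factor = α^18 with α = √(21.99/19.99), i.e. (21.99/19.99)^(18/2).
= 1.10005^9 = 2.36.

2.36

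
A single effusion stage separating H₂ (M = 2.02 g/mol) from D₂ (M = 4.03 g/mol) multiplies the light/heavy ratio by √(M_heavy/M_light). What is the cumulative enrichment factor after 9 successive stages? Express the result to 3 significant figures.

22.4

The single-stage factor is √(M_heavy/M_light), so 9 stages give [√(4.03/2.02)]^9 = (4.03/2.02)^(9/2).
= 1.99505^(9/2) = 22.4.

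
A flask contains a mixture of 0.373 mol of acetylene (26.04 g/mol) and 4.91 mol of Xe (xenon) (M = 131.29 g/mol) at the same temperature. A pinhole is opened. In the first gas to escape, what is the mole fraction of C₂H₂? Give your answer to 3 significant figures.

Effusion rate of each component ∝ n_i/√M_i (partial pressure × 1/√M).
Mole fraction of C₂H₂ in the effusate = (n_C₂H₂/√M_C₂H₂) / (n_C₂H₂/√M_C₂H₂ + n_Xe/√M_Xe)
= (0.373/√26.04) / (0.373/√26.04 + 4.91/√131.29) = 0.07310/(0.07310 + 0.4285) = 0.146.

0.146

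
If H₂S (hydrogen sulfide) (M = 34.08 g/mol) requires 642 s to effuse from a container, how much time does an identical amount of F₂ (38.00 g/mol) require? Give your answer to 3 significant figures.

Graham's law gives t_F₂/t_H₂S = √(M_F₂/M_H₂S) = √(38.00/34.08) = √1.115 = 1.056.
So the time for F₂ is 642 × 1.056 = 678 s.

678 s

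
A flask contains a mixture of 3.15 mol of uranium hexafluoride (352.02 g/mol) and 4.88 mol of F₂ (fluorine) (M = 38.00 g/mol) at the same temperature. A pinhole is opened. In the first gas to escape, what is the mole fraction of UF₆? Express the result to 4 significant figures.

Each component's effusion rate ∝ (its partial pressure)·(1/√M) ∝ n_i/√M_i.
Mole fraction of UF₆ in the effusate = (n_UF₆/√M_UF₆) / (n_UF₆/√M_UF₆ + n_F₂/√M_F₂)
= (3.15/√352.02) / (3.15/√352.02 + 4.88/√38.00) = 0.1679/(0.1679 + 0.7916) = 0.1750.

0.1750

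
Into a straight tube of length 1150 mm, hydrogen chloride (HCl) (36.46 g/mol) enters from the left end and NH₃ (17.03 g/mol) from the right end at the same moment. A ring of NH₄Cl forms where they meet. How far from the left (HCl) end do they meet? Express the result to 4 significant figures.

Graham's law gives d_HCl/d_NH₃ = rate_HCl/rate_NH₃ = √(M_NH₃/M_HCl) = √(17.03/36.46) = 0.6834.
With d_HCl + d_NH₃ = 1150 mm, d_NH₃ = 1150/(1 + 0.6834) = 683.1 mm.
d_HCl = 1150 − 683.1 = 466.9 mm.

466.9 mm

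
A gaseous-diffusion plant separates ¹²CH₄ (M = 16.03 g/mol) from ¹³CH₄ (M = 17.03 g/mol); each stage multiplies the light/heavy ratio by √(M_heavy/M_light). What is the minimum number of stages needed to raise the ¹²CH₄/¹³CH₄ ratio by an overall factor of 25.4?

Per stage α = (17.03/16.03)^(1/2) = 1.06238^0.5, giving ln α = 0.03026.
Need α^N ≥ 25.4 ⇒ N ≥ ln(25.4) / ln α = 3.235 / 0.03026 = 106.91.
Minimum whole number of stages: N = 107.

107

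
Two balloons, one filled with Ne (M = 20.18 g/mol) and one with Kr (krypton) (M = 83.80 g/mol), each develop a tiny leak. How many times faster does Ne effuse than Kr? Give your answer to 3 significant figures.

2.04

Since effusion rate ∝ 1/√M, rate_Ne/rate_Kr = √(M_Kr/M_Ne) = √(83.80/20.18) = √4.153 = 2.04.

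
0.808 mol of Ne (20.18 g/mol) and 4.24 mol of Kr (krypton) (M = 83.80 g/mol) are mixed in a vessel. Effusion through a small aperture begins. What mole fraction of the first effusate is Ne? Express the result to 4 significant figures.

0.2797

Rate_i ∝ x_i/√M_i (Graham's law weighted by mole fraction), so the effusate composition follows n_i/√M_i.
So x_Ne in the escaping gas = (n_Ne/√M_Ne) / Σ(n_i/√M_i)
= (0.808/√20.18) / (0.808/√20.18 + 4.24/√83.80) = 0.1799/(0.1799 + 0.4632) = 0.2797.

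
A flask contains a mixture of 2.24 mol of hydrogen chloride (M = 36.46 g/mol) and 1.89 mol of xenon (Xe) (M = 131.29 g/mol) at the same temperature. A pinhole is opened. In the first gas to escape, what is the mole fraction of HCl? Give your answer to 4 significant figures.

0.6922

Each component's effusion rate ∝ (its partial pressure)·(1/√M) ∝ n_i/√M_i.
x_HCl(eff) = (n_HCl/√M_HCl) / (n_HCl/√M_HCl + n_Xe/√M_Xe)
= (2.24/√36.46) / (2.24/√36.46 + 1.89/√131.29) = 0.3710/(0.3710 + 0.1649) = 0.6922.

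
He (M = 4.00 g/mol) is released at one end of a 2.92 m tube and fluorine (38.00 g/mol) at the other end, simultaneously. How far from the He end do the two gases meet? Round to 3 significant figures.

2.20 m

Graham's law gives d_He/d_F₂ = rate_He/rate_F₂ = √(M_F₂/M_He) = √(38.00/4.00) = 3.082.
With d_He + d_F₂ = 2.92 m, d_F₂ = 2.92/(1 + 3.082) = 0.7153 m.
d_He = 2.92 − 0.7153 = 2.20 m.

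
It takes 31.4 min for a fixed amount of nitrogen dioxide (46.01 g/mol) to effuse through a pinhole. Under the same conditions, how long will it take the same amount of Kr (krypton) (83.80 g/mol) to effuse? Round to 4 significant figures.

By Graham's law, t_Kr/t_NO₂ = √(M_Kr/M_NO₂) = √(83.80/46.01) = √1.821 = 1.350.
So the time for Kr is 31.4 × 1.350 = 42.38 min.

42.38 min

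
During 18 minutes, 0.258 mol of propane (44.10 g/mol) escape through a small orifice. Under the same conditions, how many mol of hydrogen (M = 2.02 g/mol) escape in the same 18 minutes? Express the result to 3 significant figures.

Graham's law gives rate_H₂/rate_C₃H₈ = √(M_C₃H₈/M_H₂) = √(44.10/2.02) = √21.83 = 4.672.
So the amount for H₂ is 0.258 × 4.672 = 1.21 mol.

1.21 mol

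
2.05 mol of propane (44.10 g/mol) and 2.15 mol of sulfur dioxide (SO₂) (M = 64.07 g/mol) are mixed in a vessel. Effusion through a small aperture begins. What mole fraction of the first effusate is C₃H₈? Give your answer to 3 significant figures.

0.535

Rate_i ∝ x_i/√M_i (Graham's law weighted by mole fraction), so the effusate composition follows n_i/√M_i.
Mole fraction of C₃H₈ in the effusate = (n_C₃H₈/√M_C₃H₈) / (n_C₃H₈/√M_C₃H₈ + n_SO₂/√M_SO₂)
= (2.05/√44.10) / (2.05/√44.10 + 2.15/√64.07) = 0.3087/(0.3087 + 0.2686) = 0.535.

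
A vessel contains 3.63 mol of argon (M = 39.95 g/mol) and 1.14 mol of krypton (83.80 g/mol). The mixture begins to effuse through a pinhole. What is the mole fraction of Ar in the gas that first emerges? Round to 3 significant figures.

0.822

Effusion rate of each component ∝ n_i/√M_i (partial pressure × 1/√M).
Mole fraction of Ar in the effusate = (n_Ar/√M_Ar) / (n_Ar/√M_Ar + n_Kr/√M_Kr)
= (3.63/√39.95) / (3.63/√39.95 + 1.14/√83.80) = 0.5743/(0.5743 + 0.1245) = 0.822.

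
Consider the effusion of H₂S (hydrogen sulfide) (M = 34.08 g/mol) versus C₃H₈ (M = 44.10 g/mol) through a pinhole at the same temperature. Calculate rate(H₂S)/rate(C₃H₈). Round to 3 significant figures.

1.14

Graham's law gives rate_H₂S/rate_C₃H₈ = √(M_C₃H₈/M_H₂S) = √(44.10/34.08) = √1.294 = 1.14.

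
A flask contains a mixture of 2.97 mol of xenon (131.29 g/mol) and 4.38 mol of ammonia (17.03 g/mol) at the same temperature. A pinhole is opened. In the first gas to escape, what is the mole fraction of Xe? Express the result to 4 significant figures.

0.1963

Rate_i ∝ x_i/√M_i (Graham's law weighted by mole fraction), so the effusate composition follows n_i/√M_i.
x_Xe(eff) = (n_Xe/√M_Xe) / (n_Xe/√M_Xe + n_NH₃/√M_NH₃)
= (2.97/√131.29) / (2.97/√131.29 + 4.38/√17.03) = 0.2592/(0.2592 + 1.061) = 0.1963.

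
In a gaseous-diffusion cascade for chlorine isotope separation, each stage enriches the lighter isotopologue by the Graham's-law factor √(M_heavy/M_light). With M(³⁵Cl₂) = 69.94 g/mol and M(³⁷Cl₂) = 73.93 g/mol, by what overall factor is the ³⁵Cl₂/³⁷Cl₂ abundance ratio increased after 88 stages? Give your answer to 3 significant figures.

Overall factor = α^88 with α = √(73.93/69.94), i.e. (73.93/69.94)^(88/2).
= 1.05705^44 = 11.5.

11.5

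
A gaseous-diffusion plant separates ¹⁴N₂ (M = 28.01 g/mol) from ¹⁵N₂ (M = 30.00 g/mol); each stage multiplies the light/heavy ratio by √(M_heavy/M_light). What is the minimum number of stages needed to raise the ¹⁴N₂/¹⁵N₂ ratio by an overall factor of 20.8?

89

With α = √(30.00/28.01) per stage, ln α = ½ ln(1.07105) = 0.03432.
Need α^N ≥ 20.8 ⇒ N ≥ ln(20.8) / ln α = 3.035 / 0.03432 = 88.44.
So at least 89 stages are needed.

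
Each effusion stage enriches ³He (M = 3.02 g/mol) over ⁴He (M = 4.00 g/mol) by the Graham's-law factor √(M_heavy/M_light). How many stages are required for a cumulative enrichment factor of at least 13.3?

Single-stage factor α = √(4.00/3.02), so ln α = ½ ln(1.32450) = 0.1405.
Need α^N ≥ 13.3 ⇒ N ≥ ln(13.3) / ln α = 2.588 / 0.1405 = 18.42.
Rounding up, N = 19 stages.

19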